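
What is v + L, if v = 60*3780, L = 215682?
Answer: 442482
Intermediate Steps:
v = 226800
v + L = 226800 + 215682 = 442482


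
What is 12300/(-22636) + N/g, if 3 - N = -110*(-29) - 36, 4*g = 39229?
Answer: -191955211/221996911 ≈ -0.86468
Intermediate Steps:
g = 39229/4 (g = (1/4)*39229 = 39229/4 ≈ 9807.3)
N = -3151 (N = 3 - (-110*(-29) - 36) = 3 - (3190 - 36) = 3 - 1*3154 = 3 - 3154 = -3151)
12300/(-22636) + N/g = 12300/(-22636) - 3151/39229/4 = 12300*(-1/22636) - 3151*4/39229 = -3075/5659 - 12604/39229 = -191955211/221996911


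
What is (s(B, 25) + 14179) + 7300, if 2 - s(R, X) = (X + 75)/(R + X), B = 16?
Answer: 880621/41 ≈ 21479.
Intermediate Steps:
s(R, X) = 2 - (75 + X)/(R + X) (s(R, X) = 2 - (X + 75)/(R + X) = 2 - (75 + X)/(R + X))
(s(B, 25) + 14179) + 7300 = ((-75 + 25 + 2*16)/(16 + 25) + 14179) + 7300 = ((-75 + 25 + 32)/41 + 14179) + 7300 = ((1/41)*(-18) + 14179) + 7300 = (-18/41 + 14179) + 7300 = 581321/41 + 7300 = 880621/41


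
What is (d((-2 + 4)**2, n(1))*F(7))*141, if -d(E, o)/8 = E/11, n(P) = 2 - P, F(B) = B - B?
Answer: 0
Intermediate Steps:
F(B) = 0
d(E, o) = -8*E/11
(d((-2 + 4)**2, n(1))*F(7))*141 = (-8*(-2 + 4)**2/11*0)*141 = (-8/11*2**2*0)*141 = (-8/11*4*0)*141 = -32/11*0*141 = 0*141 = 0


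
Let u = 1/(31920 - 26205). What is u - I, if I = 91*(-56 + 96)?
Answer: -20802599/5715 ≈ -3640.0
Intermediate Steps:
I = 3640 (I = 91*40 = 3640)
u = 1/5715 ≈ 0.00017498
u - I = 1/5715 - 1*3640 = 1/5715 - 3640 = -20802599/5715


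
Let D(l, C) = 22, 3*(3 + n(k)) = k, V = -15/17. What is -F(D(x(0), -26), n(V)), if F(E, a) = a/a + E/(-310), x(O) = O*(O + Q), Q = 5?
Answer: -144/155 ≈ -0.92903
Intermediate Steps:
V = -15/17 (V = -15*1/17 = -15/17 ≈ -0.88235)
n(k) = -3 + k/3
x(O) = O*(5 + O) (x(O) = O*(O + 5) = O*(5 + O))
F(E, a) = 1 - E/310 (F(E, a) = 1 + E*(-1/310) = 1 - E/310)
-F(D(x(0), -26), n(V)) = -(1 - 1/310*22) = -(1 - 11/155) = -1*144/155 = -144/155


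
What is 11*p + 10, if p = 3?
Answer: 43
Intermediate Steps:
11*p + 10 = 11*3 + 10 = 33 + 10 = 43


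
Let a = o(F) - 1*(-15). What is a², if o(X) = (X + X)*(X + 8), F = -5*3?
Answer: 50625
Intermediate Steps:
F = -15
o(X) = 2*X*(8 + X) (o(X) = (2*X)*(8 + X) = 2*X*(8 + X))
a = 225 (a = 2*(-15)*(8 - 15) - 1*(-15) = 2*(-15)*(-7) + 15 = 210 + 15 = 225)
a² = 225² = 50625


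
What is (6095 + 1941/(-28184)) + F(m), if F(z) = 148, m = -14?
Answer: 175950771/28184 ≈ 6242.9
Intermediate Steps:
(6095 + 1941/(-28184)) + F(m) = (6095 + 1941/(-28184)) + 148 = (6095 + 1941*(-1/28184)) + 148 = (6095 - 1941/28184) + 148 = 171779539/28184 + 148 = 175950771/28184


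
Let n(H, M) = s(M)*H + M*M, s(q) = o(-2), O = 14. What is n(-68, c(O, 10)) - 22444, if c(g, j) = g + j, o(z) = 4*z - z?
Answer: -21460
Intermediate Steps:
o(z) = 3*z
s(q) = -6 (s(q) = 3*(-2) = -6)
n(H, M) = M² - 6*H (n(H, M) = -6*H + M*M = -6*H + M² = M² - 6*H)
n(-68, c(O, 10)) - 22444 = ((14 + 10)² - 6*(-68)) - 22444 = (24² + 408) - 22444 = (576 + 408) - 22444 = 984 - 22444 = -21460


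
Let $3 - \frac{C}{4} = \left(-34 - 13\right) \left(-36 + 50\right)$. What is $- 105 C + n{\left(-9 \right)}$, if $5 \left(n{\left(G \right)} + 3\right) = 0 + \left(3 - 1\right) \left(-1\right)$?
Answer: $- \frac{1388117}{5} \approx -2.7762 \cdot 10^{5}$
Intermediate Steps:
$C = 2644$ ($C = 12 - 4 \left(-34 - 13\right) \left(-36 + 50\right) = 12 - 4 \left(\left(-47\right) 14\right) = 12 - -2632 = 12 + 2632 = 2644$)
$n{\left(G \right)} = - \frac{17}{5}$ ($n{\left(G \right)} = -3 + \frac{0 + \left(3 - 1\right) \left(-1\right)}{5} = -3 + \frac{0 + 2 \left(-1\right)}{5} = -3 + \frac{0 - 2}{5} = -3 + \frac{1}{5} \left(-2\right) = -3 - \frac{2}{5} = - \frac{17}{5}$)
$- 105 C + n{\left(-9 \right)} = \left(-105\right) 2644 - \frac{17}{5} = -277620 - \frac{17}{5} = - \frac{1388117}{5}$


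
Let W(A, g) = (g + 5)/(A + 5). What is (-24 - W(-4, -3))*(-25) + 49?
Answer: 699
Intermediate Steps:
W(A, g) = (5 + g)/(5 + A)
(-24 - W(-4, -3))*(-25) + 49 = (-24 - (5 - 3)/(5 - 4))*(-25) + 49 = (-24 - 2/1)*(-25) + 49 = (-24 - 2)*(-25) + 49 = -26*(-25) + 49 = 650 + 49 = 699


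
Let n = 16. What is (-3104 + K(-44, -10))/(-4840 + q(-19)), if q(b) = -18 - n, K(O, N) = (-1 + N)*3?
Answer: 3137/4874 ≈ 0.64362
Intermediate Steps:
K(O, N) = -3 + 3*N
q(b) = -34 (q(b) = -18 - 1*16 = -18 - 16 = -34)
(-3104 + K(-44, -10))/(-4840 + q(-19)) = (-3104 + (-3 + 3*(-10)))/(-4840 - 34) = (-3104 + (-3 - 30))/(-4874) = (-3104 - 33)*(-1/4874) = -3137*(-1/4874) = 3137/4874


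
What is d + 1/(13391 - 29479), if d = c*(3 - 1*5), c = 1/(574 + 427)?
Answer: -33177/16104088 ≈ -0.0020602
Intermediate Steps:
c = 1/1001 ≈ 0.00099900
d = -2/1001 (d = (3 - 1*5)/1001 = (3 - 5)/1001 = (1/1001)*(-2) = -2/1001 ≈ -0.0019980)
d + 1/(13391 - 29479) = -2/1001 + 1/(13391 - 29479) = -2/1001 + 1/(-16088) = -2/1001 - 1/16088 = -33177/16104088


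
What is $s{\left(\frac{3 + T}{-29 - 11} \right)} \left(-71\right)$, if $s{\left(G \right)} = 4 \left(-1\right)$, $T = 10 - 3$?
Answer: $284$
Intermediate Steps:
$T = 7$ ($T = 10 - 3 = 7$)
$s{\left(G \right)} = -4$
$s{\left(\frac{3 + T}{-29 - 11} \right)} \left(-71\right) = \left(-4\right) \left(-71\right) = 284$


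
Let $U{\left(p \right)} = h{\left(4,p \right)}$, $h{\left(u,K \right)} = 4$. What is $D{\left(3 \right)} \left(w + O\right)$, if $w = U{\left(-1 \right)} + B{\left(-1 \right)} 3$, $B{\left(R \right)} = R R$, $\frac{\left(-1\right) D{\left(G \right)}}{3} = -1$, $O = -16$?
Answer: $-27$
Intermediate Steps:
$D{\left(G \right)} = 3$ ($D{\left(G \right)} = \left(-3\right) \left(-1\right) = 3$)
$B{\left(R \right)} = R^{2}$
$U{\left(p \right)} = 4$
$w = 7$ ($w = 4 + \left(-1\right)^{2} \cdot 3 = 4 + 1 \cdot 3 = 4 + 3 = 7$)
$D{\left(3 \right)} \left(w + O\right) = 3 \left(7 - 16\right) = 3 \left(-9\right) = -27$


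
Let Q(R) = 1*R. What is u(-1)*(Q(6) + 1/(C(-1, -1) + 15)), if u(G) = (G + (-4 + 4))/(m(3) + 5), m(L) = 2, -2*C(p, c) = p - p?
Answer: -13/15 ≈ -0.86667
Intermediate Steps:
C(p, c) = 0 (C(p, c) = -(p - p)/2 = -1/2*0 = 0)
Q(R) = R
u(G) = G/7 (u(G) = (G + (-4 + 4))/(2 + 5) = (G + 0)/7 = G*(1/7) = G/7)
u(-1)*(Q(6) + 1/(C(-1, -1) + 15)) = ((1/7)*(-1))*(6 + 1/(0 + 15)) = -(6 + 1/15)/7 = -1/7*91/15 = -13/15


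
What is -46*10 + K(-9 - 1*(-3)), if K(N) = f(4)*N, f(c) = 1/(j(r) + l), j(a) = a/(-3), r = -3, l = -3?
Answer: -457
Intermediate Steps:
j(a) = -a/3 (j(a) = a*(-⅓) = -a/3)
f(c) = -½ (f(c) = 1/(-⅓*(-3) - 3) = 1/(1 - 3) = 1/(-2) = -½)
K(N) = -N/2
-46*10 + K(-9 - 1*(-3)) = -46*10 - (-9 - 1*(-3))/2 = -460 - (-9 + 3)/2 = -460 - ½*(-6) = -460 + 3 = -457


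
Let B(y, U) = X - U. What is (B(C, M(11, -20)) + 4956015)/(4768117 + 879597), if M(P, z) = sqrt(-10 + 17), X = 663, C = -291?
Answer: 2478339/2823857 - sqrt(7)/5647714 ≈ 0.87764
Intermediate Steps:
M(P, z) = sqrt(7)
B(y, U) = 663 - U
(B(C, M(11, -20)) + 4956015)/(4768117 + 879597) = ((663 - sqrt(7)) + 4956015)/(4768117 + 879597) = (4956678 - sqrt(7))/5647714 = (4956678 - sqrt(7))*(1/5647714) = 2478339/2823857 - sqrt(7)/5647714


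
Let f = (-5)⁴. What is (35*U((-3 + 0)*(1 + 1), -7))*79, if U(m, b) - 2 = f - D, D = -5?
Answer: 1747480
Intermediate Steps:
f = 625
U(m, b) = 632 (U(m, b) = 2 + (625 - 1*(-5)) = 2 + (625 + 5) = 2 + 630 = 632)
(35*U((-3 + 0)*(1 + 1), -7))*79 = (35*632)*79 = 22120*79 = 1747480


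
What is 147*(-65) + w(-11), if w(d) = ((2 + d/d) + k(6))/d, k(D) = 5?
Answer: -105113/11 ≈ -9555.7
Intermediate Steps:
w(d) = 8/d (w(d) = ((2 + d/d) + 5)/d = ((2 + 1) + 5)/d = (3 + 5)/d = 8/d)
147*(-65) + w(-11) = 147*(-65) + 8/(-11) = -9555 + 8*(-1/11) = -9555 - 8/11 = -105113/11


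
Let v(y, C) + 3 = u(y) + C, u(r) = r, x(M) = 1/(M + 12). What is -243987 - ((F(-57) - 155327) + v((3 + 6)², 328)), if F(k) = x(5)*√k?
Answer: -89066 - I*√57/17 ≈ -89066.0 - 0.44411*I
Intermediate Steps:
x(M) = 1/(12 + M)
F(k) = √k/17 (F(k) = √k/(12 + 5) = √k/17)
v(y, C) = -3 + C + y (v(y, C) = -3 + (y + C) = -3 + (C + y) = -3 + C + y)
-243987 - ((F(-57) - 155327) + v((3 + 6)², 328)) = -243987 - ((√(-57)/17 - 155327) + (-3 + 328 + (3 + 6)²)) = -243987 - (((I*√57)/17 - 155327) + (-3 + 328 + 9²)) = -243987 - ((I*√57/17 - 155327) + (-3 + 328 + 81)) = -243987 - ((-155327 + I*√57/17) + 406) = -243987 - (-154921 + I*√57/17) = -243987 + (154921 - I*√57/17) = -89066 - I*√57/17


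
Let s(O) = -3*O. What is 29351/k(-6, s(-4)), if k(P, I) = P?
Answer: -29351/6 ≈ -4891.8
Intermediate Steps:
29351/k(-6, s(-4)) = 29351/(-6) = 29351*(-1/6) = -29351/6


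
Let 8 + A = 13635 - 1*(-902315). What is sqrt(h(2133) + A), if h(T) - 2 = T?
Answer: sqrt(918077) ≈ 958.16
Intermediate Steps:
h(T) = 2 + T
A = 915942 (A = -8 + (13635 - 1*(-902315)) = -8 + (13635 + 902315) = -8 + 915950 = 915942)
sqrt(h(2133) + A) = sqrt((2 + 2133) + 915942) = sqrt(2135 + 915942) = sqrt(918077)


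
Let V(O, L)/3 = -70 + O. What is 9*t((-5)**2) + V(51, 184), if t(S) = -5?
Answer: -102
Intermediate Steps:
V(O, L) = -210 + 3*O (V(O, L) = 3*(-70 + O) = -210 + 3*O)
9*t((-5)**2) + V(51, 184) = 9*(-5) + (-210 + 3*51) = -45 + (-210 + 153) = -45 - 57 = -102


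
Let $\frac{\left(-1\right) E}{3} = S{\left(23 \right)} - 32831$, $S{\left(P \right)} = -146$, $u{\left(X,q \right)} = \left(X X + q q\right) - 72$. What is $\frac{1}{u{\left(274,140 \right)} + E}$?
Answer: $\frac{1}{193535} \approx 5.167 \cdot 10^{-6}$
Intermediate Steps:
$u{\left(X,q \right)} = -72 + X^{2} + q^{2}$ ($u{\left(X,q \right)} = \left(X^{2} + q^{2}\right) - 72 = -72 + X^{2} + q^{2}$)
$E = 98931$ ($E = - 3 \left(-146 - 32831\right) = \left(-3\right) \left(-32977\right) = 98931$)
$\frac{1}{u{\left(274,140 \right)} + E} = \frac{1}{\left(-72 + 274^{2} + 140^{2}\right) + 98931} = \frac{1}{\left(-72 + 75076 + 19600\right) + 98931} = \frac{1}{94604 + 98931} = \frac{1}{193535}$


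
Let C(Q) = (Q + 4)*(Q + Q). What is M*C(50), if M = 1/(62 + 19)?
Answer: 200/3 ≈ 66.667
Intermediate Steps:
C(Q) = 2*Q*(4 + Q) (C(Q) = (4 + Q)*(2*Q) = 2*Q*(4 + Q))
M = 1/81 ≈ 0.012346
M*C(50) = (2*50*(4 + 50))/81 = (2*50*54)/81 = (1/81)*5400 = 200/3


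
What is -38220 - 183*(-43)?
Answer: -30351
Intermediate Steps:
-38220 - 183*(-43) = -38220 + 7869 = -30351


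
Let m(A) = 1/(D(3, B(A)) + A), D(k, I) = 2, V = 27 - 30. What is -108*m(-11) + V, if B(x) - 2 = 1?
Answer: 9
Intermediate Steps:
V = -3
B(x) = 3 (B(x) = 2 + 1 = 3)
m(A) = 1/(2 + A)
-108*m(-11) + V = -108/(2 - 11) - 3 = -108/(-9) - 3 = -108*(-1/9) - 3 = 12 - 3 = 9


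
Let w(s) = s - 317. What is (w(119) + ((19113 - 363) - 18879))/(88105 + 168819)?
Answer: -327/256924 ≈ -0.0012727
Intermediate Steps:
w(s) = -317 + s
(w(119) + ((19113 - 363) - 18879))/(88105 + 168819) = ((-317 + 119) + ((19113 - 363) - 18879))/(88105 + 168819) = (-198 + (18750 - 18879))/256924 = (-198 - 129)*(1/256924) = -327*1/256924 = -327/256924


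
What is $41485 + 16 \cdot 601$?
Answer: $51101$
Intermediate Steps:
$41485 + 16 \cdot 601 = 41485 + 9616 = 51101$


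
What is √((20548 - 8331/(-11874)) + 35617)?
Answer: √879878626426/3958 ≈ 236.99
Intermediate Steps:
√((20548 - 8331/(-11874)) + 35617) = √((20548 - 8331*(-1/11874)) + 35617) = √((20548 + 2777/3958) + 35617) = √(81331761/3958 + 35617) = √(222303847/3958) = √879878626426/3958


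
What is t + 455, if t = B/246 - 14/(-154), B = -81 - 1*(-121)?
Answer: 615958/1353 ≈ 455.25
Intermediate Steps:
B = 40 (B = -81 + 121 = 40)
t = 343/1353 (t = 40/246 - 14/(-154) = 40*(1/246) - 14*(-1/154) = 20/123 + 1/11 = 343/1353 ≈ 0.25351)
t + 455 = 343/1353 + 455 = 615958/1353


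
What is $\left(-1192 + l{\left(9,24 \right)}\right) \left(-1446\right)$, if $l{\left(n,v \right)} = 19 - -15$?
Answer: $1674468$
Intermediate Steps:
$l{\left(n,v \right)} = 34$ ($l{\left(n,v \right)} = 19 + 15 = 34$)
$\left(-1192 + l{\left(9,24 \right)}\right) \left(-1446\right) = \left(-1192 + 34\right) \left(-1446\right) = \left(-1158\right) \left(-1446\right) = 1674468$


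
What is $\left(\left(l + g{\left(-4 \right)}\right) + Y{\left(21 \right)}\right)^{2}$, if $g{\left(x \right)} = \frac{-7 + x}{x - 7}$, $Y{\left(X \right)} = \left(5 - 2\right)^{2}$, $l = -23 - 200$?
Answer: $45369$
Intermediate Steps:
$l = -223$ ($l = -23 - 200 = -223$)
$Y{\left(X \right)} = 9$ ($Y{\left(X \right)} = 3^{2} = 9$)
$g{\left(x \right)} = 1$ ($g{\left(x \right)} = \frac{-7 + x}{-7 + x} = 1$)
$\left(\left(l + g{\left(-4 \right)}\right) + Y{\left(21 \right)}\right)^{2} = \left(\left(-223 + 1\right) + 9\right)^{2} = \left(-222 + 9\right)^{2} = \left(-213\right)^{2} = 45369$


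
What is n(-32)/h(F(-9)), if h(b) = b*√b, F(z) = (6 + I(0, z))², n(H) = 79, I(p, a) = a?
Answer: 79/27 ≈ 2.9259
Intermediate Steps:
F(z) = (6 + z)²
h(b) = b^(3/2)
n(-32)/h(F(-9)) = 79/(((6 - 9)²)^(3/2)) = 79/(((-3)²)^(3/2)) = 79/(9^(3/2)) = 79/27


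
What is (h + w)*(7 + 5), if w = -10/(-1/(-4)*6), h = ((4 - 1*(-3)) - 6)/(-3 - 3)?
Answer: -82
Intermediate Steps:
h = -⅙ (h = ((4 + 3) - 6)/(-6) = (7 - 6)*(-⅙) = 1*(-⅙) = -⅙ ≈ -0.16667)
w = -20/3 (w = -10/(-1*(-¼)*6) = -10/((¼)*6) = -10/3/2 = -10*⅔ = -20/3 ≈ -6.6667)
(h + w)*(7 + 5) = (-⅙ - 20/3)*(7 + 5) = -41/6*12 = -82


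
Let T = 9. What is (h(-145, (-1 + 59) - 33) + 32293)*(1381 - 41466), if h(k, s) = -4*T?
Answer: -1293021845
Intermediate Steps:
h(k, s) = -36 (h(k, s) = -4*9 = -36)
(h(-145, (-1 + 59) - 33) + 32293)*(1381 - 41466) = (-36 + 32293)*(1381 - 41466) = 32257*(-40085) = -1293021845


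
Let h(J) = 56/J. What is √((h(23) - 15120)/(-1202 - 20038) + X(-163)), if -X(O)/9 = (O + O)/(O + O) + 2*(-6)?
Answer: √41313172930/20355 ≈ 9.9856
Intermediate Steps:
X(O) = 99 (X(O) = -9*((O + O)/(O + O) + 2*(-6)) = -9*((2*O)/((2*O)) - 12) = -9*((2*O)*(1/(2*O)) - 12) = -9*(1 - 12) = -9*(-11) = 99)
√((h(23) - 15120)/(-1202 - 20038) + X(-163)) = √((56/23 - 15120)/(-1202 - 20038) + 99) = √((56*(1/23) - 15120)/(-21240) + 99) = √((56/23 - 15120)*(-1/21240) + 99) = √(-347704/23*(-1/21240) + 99) = √(43463/61065 + 99) = √(6088898/61065) = √41313172930/20355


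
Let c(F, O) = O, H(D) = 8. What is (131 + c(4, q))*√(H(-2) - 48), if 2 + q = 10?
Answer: 278*I*√10 ≈ 879.11*I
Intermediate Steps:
q = 8 (q = -2 + 10 = 8)
(131 + c(4, q))*√(H(-2) - 48) = (131 + 8)*√(8 - 48) = 139*√(-40) = 139*(2*I*√10) = 278*I*√10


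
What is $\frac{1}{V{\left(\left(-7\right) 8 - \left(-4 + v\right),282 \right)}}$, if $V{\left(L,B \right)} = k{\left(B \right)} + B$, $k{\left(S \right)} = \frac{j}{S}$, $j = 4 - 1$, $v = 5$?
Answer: $\frac{94}{26509} \approx 0.003546$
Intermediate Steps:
$j = 3$
$k{\left(S \right)} = \frac{3}{S}$
$V{\left(L,B \right)} = B + \frac{3}{B}$ ($V{\left(L,B \right)} = \frac{3}{B} + B = B + \frac{3}{B}$)
$\frac{1}{V{\left(\left(-7\right) 8 - \left(-4 + v\right),282 \right)}} = \frac{1}{282 + \frac{3}{282}} = \frac{1}{282 + 3 \cdot \frac{1}{282}} = \frac{1}{282 + \frac{1}{94}} = \frac{1}{\frac{26509}{94}} = \frac{94}{26509}$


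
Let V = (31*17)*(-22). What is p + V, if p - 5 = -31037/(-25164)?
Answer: -291594559/25164 ≈ -11588.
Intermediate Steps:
p = 156857/25164 (p = 5 - 31037/(-25164) = 5 - 31037*(-1/25164) = 5 + 31037/25164 = 156857/25164 ≈ 6.2334)
V = -11594 (V = 527*(-22) = -11594)
p + V = 156857/25164 - 11594 = -291594559/25164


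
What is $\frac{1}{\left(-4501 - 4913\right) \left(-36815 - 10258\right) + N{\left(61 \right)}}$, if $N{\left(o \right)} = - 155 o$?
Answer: $\frac{1}{443135767} \approx 2.2566 \cdot 10^{-9}$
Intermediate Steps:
$\frac{1}{\left(-4501 - 4913\right) \left(-36815 - 10258\right) + N{\left(61 \right)}} = \frac{1}{\left(-4501 - 4913\right) \left(-36815 - 10258\right) - 9455} = \frac{1}{\left(-9414\right) \left(-47073\right) - 9455} = \frac{1}{443145222 - 9455} = \frac{1}{443135767}$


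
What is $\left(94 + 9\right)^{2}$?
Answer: $10609$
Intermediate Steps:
$\left(94 + 9\right)^{2} = 103^{2} = 10609$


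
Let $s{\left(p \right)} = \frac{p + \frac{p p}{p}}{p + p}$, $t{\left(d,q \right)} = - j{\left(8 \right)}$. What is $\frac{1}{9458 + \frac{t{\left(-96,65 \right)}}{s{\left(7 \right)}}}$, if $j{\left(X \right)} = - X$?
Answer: $\frac{1}{9466} \approx 0.00010564$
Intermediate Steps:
$t{\left(d,q \right)} = 8$ ($t{\left(d,q \right)} = - \left(-1\right) 8 = \left(-1\right) \left(-8\right) = 8$)
$s{\left(p \right)} = 1$ ($s{\left(p \right)} = \frac{p + \frac{p^{2}}{p}}{2 p} = \left(p + p\right) \frac{1}{2 p} = 2 p \frac{1}{2 p} = 1$)
$\frac{1}{9458 + \frac{t{\left(-96,65 \right)}}{s{\left(7 \right)}}} = \frac{1}{9458 + \frac{8}{1}} = \frac{1}{9458 + 8 \cdot 1} = \frac{1}{9458 + 8} = \frac{1}{9466}$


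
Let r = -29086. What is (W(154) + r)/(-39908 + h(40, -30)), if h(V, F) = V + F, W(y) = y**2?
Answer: 2685/19949 ≈ 0.13459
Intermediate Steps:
h(V, F) = F + V
(W(154) + r)/(-39908 + h(40, -30)) = (154**2 - 29086)/(-39908 + (-30 + 40)) = (23716 - 29086)/(-39908 + 10) = -5370/(-39898) = -5370*(-1/39898) = 2685/19949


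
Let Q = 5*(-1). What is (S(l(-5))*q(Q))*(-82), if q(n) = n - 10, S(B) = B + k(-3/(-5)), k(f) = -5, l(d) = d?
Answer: -12300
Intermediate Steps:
Q = -5
S(B) = -5 + B (S(B) = B - 5 = -5 + B)
q(n) = -10 + n
(S(l(-5))*q(Q))*(-82) = ((-5 - 5)*(-10 - 5))*(-82) = -10*(-15)*(-82) = 150*(-82) = -12300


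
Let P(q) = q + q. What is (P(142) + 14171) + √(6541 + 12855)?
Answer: 14455 + 2*√4849 ≈ 14594.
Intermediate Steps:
P(q) = 2*q
(P(142) + 14171) + √(6541 + 12855) = (2*142 + 14171) + √(6541 + 12855) = (284 + 14171) + √19396 = 14455 + 2*√4849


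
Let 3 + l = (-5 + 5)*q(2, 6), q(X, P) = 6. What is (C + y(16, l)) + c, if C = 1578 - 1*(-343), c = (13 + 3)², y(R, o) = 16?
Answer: 2193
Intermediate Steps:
l = -3 (l = -3 + (-5 + 5)*6 = -3 + 0*6 = -3 + 0 = -3)
c = 256 (c = 16² = 256)
C = 1921 (C = 1578 + 343 = 1921)
(C + y(16, l)) + c = (1921 + 16) + 256 = 1937 + 256 = 2193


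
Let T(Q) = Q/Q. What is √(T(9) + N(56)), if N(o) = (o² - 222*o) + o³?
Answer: √166321 ≈ 407.82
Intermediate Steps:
T(Q) = 1
N(o) = o² + o³ - 222*o
√(T(9) + N(56)) = √(1 + 56*(-222 + 56 + 56²)) = √(1 + 56*(-222 + 56 + 3136)) = √(1 + 56*2970) = √(1 + 166320) = √166321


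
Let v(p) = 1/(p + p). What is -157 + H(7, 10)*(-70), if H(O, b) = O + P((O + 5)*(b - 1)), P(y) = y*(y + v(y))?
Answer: -817162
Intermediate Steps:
v(p) = 1/(2*p)
P(y) = y*(y + 1/(2*y))
H(O, b) = ½ + O + (-1 + b)²*(5 + O)² (H(O, b) = O + (½ + ((O + 5)*(b - 1))²) = O + (½ + ((5 + O)*(-1 + b))²) = O + (½ + ((-1 + b)*(5 + O))²) = O + (½ + (-1 + b)²*(5 + O)²) = ½ + O + (-1 + b)²*(5 + O)²)
-157 + H(7, 10)*(-70) = -157 + (½ + 7 + (-5 - 1*7 + 5*10 + 7*10)²)*(-70) = -157 + (½ + 7 + (-5 - 7 + 50 + 70)²)*(-70) = -157 + (½ + 7 + 108²)*(-70) = -157 + (½ + 7 + 11664)*(-70) = -157 + (23343/2)*(-70) = -157 - 817005 = -817162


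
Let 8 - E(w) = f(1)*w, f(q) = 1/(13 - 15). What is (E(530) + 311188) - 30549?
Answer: 280912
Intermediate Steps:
f(q) = -1/2 (f(q) = 1/(-2) = -1/2)
E(w) = 8 + w/2 (E(w) = 8 - (-1)*w/2 = 8 + w/2)
(E(530) + 311188) - 30549 = ((8 + (1/2)*530) + 311188) - 30549 = ((8 + 265) + 311188) - 30549 = (273 + 311188) - 30549 = 311461 - 30549 = 280912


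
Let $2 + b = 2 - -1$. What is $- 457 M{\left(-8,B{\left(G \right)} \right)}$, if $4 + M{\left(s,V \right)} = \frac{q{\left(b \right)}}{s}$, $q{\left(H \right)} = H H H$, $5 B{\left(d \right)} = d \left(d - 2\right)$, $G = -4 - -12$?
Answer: $\frac{15081}{8} \approx 1885.1$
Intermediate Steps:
$G = 8$ ($G = -4 + 12 = 8$)
$b = 1$ ($b = -2 + \left(2 - -1\right) = -2 + \left(2 + 1\right) = -2 + 3 = 1$)
$B{\left(d \right)} = \frac{d \left(-2 + d\right)}{5}$ ($B{\left(d \right)} = \frac{d \left(d - 2\right)}{5} = \frac{d \left(-2 + d\right)}{5}$)
$q{\left(H \right)} = H^{3}$ ($q{\left(H \right)} = H^{2} H = H^{3}$)
$M{\left(s,V \right)} = -4 + \frac{1}{s}$ ($M{\left(s,V \right)} = -4 + \frac{1^{3}}{s} = -4 + 1 \frac{1}{s} = -4 + \frac{1}{s}$)
$- 457 M{\left(-8,B{\left(G \right)} \right)} = - 457 \left(-4 + \frac{1}{-8}\right) = - 457 \left(-4 - \frac{1}{8}\right) = \left(-457\right) \left(- \frac{33}{8}\right) = \frac{15081}{8}$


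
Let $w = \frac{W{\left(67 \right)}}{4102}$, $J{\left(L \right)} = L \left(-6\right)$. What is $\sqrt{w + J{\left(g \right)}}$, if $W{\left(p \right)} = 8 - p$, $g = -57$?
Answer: $\frac{5 \sqrt{230175526}}{4102} \approx 18.493$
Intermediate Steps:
$J{\left(L \right)} = - 6 L$
$w = - \frac{59}{4102}$ ($w = \frac{8 - 67}{4102} = \left(8 - 67\right) \frac{1}{4102} = \left(-59\right) \frac{1}{4102} = - \frac{59}{4102} \approx -0.014383$)
$\sqrt{w + J{\left(g \right)}} = \sqrt{- \frac{59}{4102} - -342} = \sqrt{- \frac{59}{4102} + 342} = \sqrt{\frac{1402825}{4102}} = \frac{5 \sqrt{230175526}}{4102}$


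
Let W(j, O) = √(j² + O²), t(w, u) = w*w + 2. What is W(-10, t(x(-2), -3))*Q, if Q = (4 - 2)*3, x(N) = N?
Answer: 12*√34 ≈ 69.971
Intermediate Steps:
t(w, u) = 2 + w² (t(w, u) = w² + 2 = 2 + w²)
Q = 6 (Q = 2*3 = 6)
W(j, O) = √(O² + j²)
W(-10, t(x(-2), -3))*Q = √((2 + (-2)²)² + (-10)²)*6 = √((2 + 4)² + 100)*6 = √(6² + 100)*6 = √(36 + 100)*6 = √136*6 = (2*√34)*6 = 12*√34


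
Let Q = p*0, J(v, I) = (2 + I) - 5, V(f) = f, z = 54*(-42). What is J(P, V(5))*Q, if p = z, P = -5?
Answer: 0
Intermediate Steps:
z = -2268
p = -2268
J(v, I) = -3 + I
Q = 0 (Q = -2268*0 = 0)
J(P, V(5))*Q = (-3 + 5)*0 = 2*0 = 0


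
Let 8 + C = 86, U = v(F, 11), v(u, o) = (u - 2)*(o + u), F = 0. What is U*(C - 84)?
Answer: 132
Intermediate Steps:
v(u, o) = (-2 + u)*(o + u)
U = -22 (U = 0² - 2*11 - 2*0 + 11*0 = 0 - 22 + 0 + 0 = -22)
C = 78 (C = -8 + 86 = 78)
U*(C - 84) = -22*(78 - 84) = -22*(-6) = 132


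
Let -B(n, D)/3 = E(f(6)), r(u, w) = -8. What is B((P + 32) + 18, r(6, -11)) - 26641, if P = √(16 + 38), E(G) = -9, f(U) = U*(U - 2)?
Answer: -26614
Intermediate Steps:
f(U) = U*(-2 + U)
P = 3*√6 (P = √54 = 3*√6 ≈ 7.3485)
B(n, D) = 27 (B(n, D) = -3*(-9) = 27)
B((P + 32) + 18, r(6, -11)) - 26641 = 27 - 26641 = -26614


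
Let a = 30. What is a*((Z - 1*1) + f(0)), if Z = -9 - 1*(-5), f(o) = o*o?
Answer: -150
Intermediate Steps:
f(o) = o²
Z = -4 (Z = -9 + 5 = -4)
a*((Z - 1*1) + f(0)) = 30*((-4 - 1*1) + 0²) = 30*((-4 - 1) + 0) = 30*(-5 + 0) = 30*(-5) = -150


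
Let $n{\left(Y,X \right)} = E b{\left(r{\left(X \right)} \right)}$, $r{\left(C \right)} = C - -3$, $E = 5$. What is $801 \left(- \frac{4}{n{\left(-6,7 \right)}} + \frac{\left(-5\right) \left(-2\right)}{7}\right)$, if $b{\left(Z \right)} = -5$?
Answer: $\frac{222678}{175} \approx 1272.4$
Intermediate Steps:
$r{\left(C \right)} = 3 + C$ ($r{\left(C \right)} = C + 3 = 3 + C$)
$n{\left(Y,X \right)} = -25$ ($n{\left(Y,X \right)} = 5 \left(-5\right) = -25$)
$801 \left(- \frac{4}{n{\left(-6,7 \right)}} + \frac{\left(-5\right) \left(-2\right)}{7}\right) = 801 \left(- \frac{4}{-25} + \frac{\left(-5\right) \left(-2\right)}{7}\right) = 801 \left(\left(-4\right) \left(- \frac{1}{25}\right) + 10 \cdot \frac{1}{7}\right) = 801 \left(\frac{4}{25} + \frac{10}{7}\right) = 801 \cdot \frac{278}{175} = \frac{222678}{175}$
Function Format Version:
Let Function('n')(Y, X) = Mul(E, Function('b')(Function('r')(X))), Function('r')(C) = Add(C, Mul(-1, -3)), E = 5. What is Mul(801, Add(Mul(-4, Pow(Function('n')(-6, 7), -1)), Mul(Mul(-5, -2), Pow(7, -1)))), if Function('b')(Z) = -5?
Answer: Rational(222678, 175) ≈ 1272.4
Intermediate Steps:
Function('r')(C) = Add(3, C) (Function('r')(C) = Add(C, 3) = Add(3, C))
Function('n')(Y, X) = -25 (Function('n')(Y, X) = Mul(5, -5) = -25)
Mul(801, Add(Mul(-4, Pow(Function('n')(-6, 7), -1)), Mul(Mul(-5, -2), Pow(7, -1)))) = Mul(801, Add(Mul(-4, Pow(-25, -1)), Mul(Mul(-5, -2), Pow(7, -1)))) = Mul(801, Add(Mul(-4, Rational(-1, 25)), Mul(10, Rational(1, 7)))) = Mul(801, Add(Rational(4, 25), Rational(10, 7))) = Mul(801, Rational(278, 175)) = Rational(222678, 175)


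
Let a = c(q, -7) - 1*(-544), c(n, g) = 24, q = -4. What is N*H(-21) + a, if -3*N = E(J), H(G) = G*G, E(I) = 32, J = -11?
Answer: -4136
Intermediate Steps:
H(G) = G²
a = 568 (a = 24 - 1*(-544) = 24 + 544 = 568)
N = -32/3 (N = -⅓*32 = -32/3 ≈ -10.667)
N*H(-21) + a = -32/3*(-21)² + 568 = -32/3*441 + 568 = -4704 + 568 = -4136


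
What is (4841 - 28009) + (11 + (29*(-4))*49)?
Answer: -28841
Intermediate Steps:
(4841 - 28009) + (11 + (29*(-4))*49) = -23168 + (11 - 116*49) = -23168 + (11 - 5684) = -23168 - 5673 = -28841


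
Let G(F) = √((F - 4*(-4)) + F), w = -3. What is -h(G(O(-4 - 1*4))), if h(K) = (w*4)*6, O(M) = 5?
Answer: 72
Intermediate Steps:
G(F) = √(16 + 2*F) (G(F) = √((F + 16) + F) = √((16 + F) + F) = √(16 + 2*F))
h(K) = -72 (h(K) = -3*4*6 = -12*6 = -72)
-h(G(O(-4 - 1*4))) = -1*(-72) = 72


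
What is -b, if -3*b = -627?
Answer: -209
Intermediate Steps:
b = 209 (b = -⅓*(-627) = 209)
-b = -1*209 = -209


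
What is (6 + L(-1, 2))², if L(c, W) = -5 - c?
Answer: 4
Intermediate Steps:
(6 + L(-1, 2))² = (6 + (-5 - 1*(-1)))² = (6 + (-5 + 1))² = (6 - 4)² = 2² = 4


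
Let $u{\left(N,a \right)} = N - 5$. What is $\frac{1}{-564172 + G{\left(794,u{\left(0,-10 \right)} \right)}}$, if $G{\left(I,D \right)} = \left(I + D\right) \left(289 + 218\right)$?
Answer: $- \frac{1}{164149} \approx -6.092 \cdot 10^{-6}$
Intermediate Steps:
$u{\left(N,a \right)} = -5 + N$ ($u{\left(N,a \right)} = N - 5 = -5 + N$)
$G{\left(I,D \right)} = 507 D + 507 I$ ($G{\left(I,D \right)} = \left(D + I\right) 507 = 507 D + 507 I$)
$\frac{1}{-564172 + G{\left(794,u{\left(0,-10 \right)} \right)}} = \frac{1}{-564172 + \left(507 \left(-5 + 0\right) + 507 \cdot 794\right)} = \frac{1}{-564172 + \left(507 \left(-5\right) + 402558\right)} = \frac{1}{-564172 + \left(-2535 + 402558\right)} = \frac{1}{-564172 + 400023} = \frac{1}{-164149} = - \frac{1}{164149}$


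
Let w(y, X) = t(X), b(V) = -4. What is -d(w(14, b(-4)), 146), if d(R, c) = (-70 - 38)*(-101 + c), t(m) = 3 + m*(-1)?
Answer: 4860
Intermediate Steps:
t(m) = 3 - m
w(y, X) = 3 - X
d(R, c) = 10908 - 108*c (d(R, c) = -108*(-101 + c) = 10908 - 108*c)
-d(w(14, b(-4)), 146) = -(10908 - 108*146) = -(10908 - 15768) = -1*(-4860) = 4860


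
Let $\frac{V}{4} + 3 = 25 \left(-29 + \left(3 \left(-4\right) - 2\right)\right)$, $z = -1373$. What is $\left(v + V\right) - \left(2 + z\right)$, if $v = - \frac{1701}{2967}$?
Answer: $- \frac{2909216}{989} \approx -2941.6$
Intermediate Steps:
$v = - \frac{567}{989}$ ($v = \left(-1701\right) \frac{1}{2967} = - \frac{567}{989} \approx -0.57331$)
$V = -4312$ ($V = -12 + 4 \cdot 25 \left(-29 + \left(3 \left(-4\right) - 2\right)\right) = -12 + 4 \cdot 25 \left(-29 - 14\right) = -12 + 4 \cdot 25 \left(-43\right) = -12 + 4 \left(-1075\right) = -12 - 4300 = -4312$)
$\left(v + V\right) - \left(2 + z\right) = \left(- \frac{567}{989} - 4312\right) - -1371 = - \frac{4265135}{989} + \left(-2 + 1373\right) = - \frac{4265135}{989} + 1371 = - \frac{2909216}{989}$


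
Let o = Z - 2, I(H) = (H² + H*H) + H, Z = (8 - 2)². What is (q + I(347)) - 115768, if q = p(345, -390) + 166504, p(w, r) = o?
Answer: 291935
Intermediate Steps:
Z = 36 (Z = 6² = 36)
I(H) = H + 2*H² (I(H) = (H² + H²) + H = 2*H² + H = H + 2*H²)
o = 34 (o = 36 - 2 = 34)
p(w, r) = 34
q = 166538 (q = 34 + 166504 = 166538)
(q + I(347)) - 115768 = (166538 + 347*(1 + 2*347)) - 115768 = (166538 + 347*(1 + 694)) - 115768 = (166538 + 347*695) - 115768 = (166538 + 241165) - 115768 = 407703 - 115768 = 291935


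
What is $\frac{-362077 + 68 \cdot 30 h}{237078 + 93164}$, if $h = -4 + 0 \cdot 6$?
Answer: $- \frac{370237}{330242} \approx -1.1211$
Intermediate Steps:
$h = -4$ ($h = -4 + 0 = -4$)
$\frac{-362077 + 68 \cdot 30 h}{237078 + 93164} = \frac{-362077 + 68 \cdot 30 \left(-4\right)}{237078 + 93164} = \frac{-362077 + 2040 \left(-4\right)}{330242} = \left(-362077 - 8160\right) \frac{1}{330242} = \left(-370237\right) \frac{1}{330242} = - \frac{370237}{330242}$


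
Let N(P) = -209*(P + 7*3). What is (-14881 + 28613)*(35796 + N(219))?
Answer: -197246448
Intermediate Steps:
N(P) = -4389 - 209*P (N(P) = -209*(P + 21) = -209*(21 + P) = -4389 - 209*P)
(-14881 + 28613)*(35796 + N(219)) = (-14881 + 28613)*(35796 + (-4389 - 209*219)) = 13732*(35796 + (-4389 - 45771)) = 13732*(35796 - 50160) = 13732*(-14364) = -197246448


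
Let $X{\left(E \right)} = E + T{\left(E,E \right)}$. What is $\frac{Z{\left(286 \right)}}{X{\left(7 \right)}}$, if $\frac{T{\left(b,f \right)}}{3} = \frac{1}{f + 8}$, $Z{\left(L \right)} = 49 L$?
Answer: $\frac{35035}{18} \approx 1946.4$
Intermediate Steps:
$T{\left(b,f \right)} = \frac{3}{8 + f}$ ($T{\left(b,f \right)} = \frac{3}{f + 8} = \frac{3}{8 + f}$)
$X{\left(E \right)} = E + \frac{3}{8 + E}$
$\frac{Z{\left(286 \right)}}{X{\left(7 \right)}} = \frac{49 \cdot 286}{\frac{1}{8 + 7} \left(3 + 7 \left(8 + 7\right)\right)} = \frac{14014}{\frac{1}{15} \left(3 + 7 \cdot 15\right)} = \frac{14014}{\frac{1}{15} \left(3 + 105\right)} = \frac{14014}{\frac{1}{15} \cdot 108} = \frac{14014}{\frac{36}{5}} = 14014 \cdot \frac{5}{36} = \frac{35035}{18}$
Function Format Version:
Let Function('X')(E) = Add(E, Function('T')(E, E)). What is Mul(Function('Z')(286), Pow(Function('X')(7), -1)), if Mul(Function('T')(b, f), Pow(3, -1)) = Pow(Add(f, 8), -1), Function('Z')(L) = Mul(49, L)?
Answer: Rational(35035, 18) ≈ 1946.4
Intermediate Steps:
Function('T')(b, f) = Mul(3, Pow(Add(8, f), -1)) (Function('T')(b, f) = Mul(3, Pow(Add(f, 8), -1)) = Mul(3, Pow(Add(8, f), -1)))
Function('X')(E) = Add(E, Mul(3, Pow(Add(8, E), -1)))
Mul(Function('Z')(286), Pow(Function('X')(7), -1)) = Mul(Mul(49, 286), Pow(Mul(Pow(Add(8, 7), -1), Add(3, Mul(7, Add(8, 7)))), -1)) = Mul(14014, Pow(Mul(Pow(15, -1), Add(3, Mul(7, 15))), -1)) = Mul(14014, Pow(Mul(Rational(1, 15), Add(3, 105)), -1)) = Mul(14014, Pow(Mul(Rational(1, 15), 108), -1)) = Mul(14014, Pow(Rational(36, 5), -1)) = Mul(14014, Rational(5, 36)) = Rational(35035, 18)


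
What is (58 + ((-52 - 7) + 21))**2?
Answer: 400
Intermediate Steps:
(58 + ((-52 - 7) + 21))**2 = (58 + (-59 + 21))**2 = (58 - 38)**2 = 20**2 = 400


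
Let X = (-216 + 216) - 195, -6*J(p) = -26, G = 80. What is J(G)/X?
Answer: -1/45 ≈ -0.022222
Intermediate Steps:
J(p) = 13/3 (J(p) = -⅙*(-26) = 13/3)
X = -195 (X = 0 - 195 = -195)
J(G)/X = (13/3)/(-195) = (13/3)*(-1/195) = -1/45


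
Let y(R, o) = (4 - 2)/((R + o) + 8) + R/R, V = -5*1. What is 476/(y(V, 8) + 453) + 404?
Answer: 505905/1249 ≈ 405.05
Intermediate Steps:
V = -5
y(R, o) = 1 + 2/(8 + R + o) (y(R, o) = 2/(8 + R + o) + 1 = 1 + 2/(8 + R + o))
476/(y(V, 8) + 453) + 404 = 476/((10 - 5 + 8)/(8 - 5 + 8) + 453) + 404 = 476/(13/11 + 453) + 404 = 476/(4996/11) + 404 = 476*(11/4996) + 404 = 1309/1249 + 404 = 505905/1249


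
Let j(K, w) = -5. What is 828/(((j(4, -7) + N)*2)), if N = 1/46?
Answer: -19044/229 ≈ -83.162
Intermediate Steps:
N = 1/46 ≈ 0.021739
828/(((j(4, -7) + N)*2)) = 828/(((-5 + 1/46)*2)) = 828/((-229/46*2)) = 828/(-229/23) = 828*(-23/229) = -19044/229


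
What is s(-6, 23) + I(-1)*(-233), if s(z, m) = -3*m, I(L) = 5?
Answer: -1234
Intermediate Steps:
s(-6, 23) + I(-1)*(-233) = -3*23 + 5*(-233) = -69 - 1165 = -1234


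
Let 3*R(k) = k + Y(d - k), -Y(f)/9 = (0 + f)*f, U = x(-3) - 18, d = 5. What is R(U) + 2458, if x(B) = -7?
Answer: -751/3 ≈ -250.33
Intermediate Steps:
U = -25 (U = -7 - 18 = -25)
Y(f) = -9*f² (Y(f) = -9*(0 + f)*f = -9*f*f = -9*f²)
R(k) = -3*(5 - k)² + k/3 (R(k) = (k - 9*(5 - k)²)/3 = -3*(5 - k)² + k/3)
R(U) + 2458 = (-3*(-5 - 25)² + (⅓)*(-25)) + 2458 = (-3*(-30)² - 25/3) + 2458 = (-3*900 - 25/3) + 2458 = (-2700 - 25/3) + 2458 = -8125/3 + 2458 = -751/3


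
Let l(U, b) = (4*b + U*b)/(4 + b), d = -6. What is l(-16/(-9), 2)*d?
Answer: -104/9 ≈ -11.556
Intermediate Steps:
l(U, b) = (4*b + U*b)/(4 + b)
l(-16/(-9), 2)*d = (2*(4 - 16/(-9))/(4 + 2))*(-6) = (2*(4 - 16*(-1/9))/6)*(-6) = (2*(1/6)*(4 + 16/9))*(-6) = (2*(1/6)*(52/9))*(-6) = (52/27)*(-6) = -104/9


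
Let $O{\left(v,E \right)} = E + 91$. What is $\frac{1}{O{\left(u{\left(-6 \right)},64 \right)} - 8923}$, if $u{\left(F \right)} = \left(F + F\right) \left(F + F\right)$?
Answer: $- \frac{1}{8768} \approx -0.00011405$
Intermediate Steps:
$u{\left(F \right)} = 4 F^{2}$ ($u{\left(F \right)} = 2 F 2 F = 4 F^{2}$)
$O{\left(v,E \right)} = 91 + E$
$\frac{1}{O{\left(u{\left(-6 \right)},64 \right)} - 8923} = \frac{1}{\left(91 + 64\right) - 8923} = \frac{1}{155 - 8923} = \frac{1}{-8768} = - \frac{1}{8768}$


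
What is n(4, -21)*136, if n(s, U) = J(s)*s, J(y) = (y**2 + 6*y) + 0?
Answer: 21760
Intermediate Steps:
J(y) = y**2 + 6*y
n(s, U) = s**2*(6 + s) (n(s, U) = (s*(6 + s))*s = s**2*(6 + s))
n(4, -21)*136 = (4**2*(6 + 4))*136 = (16*10)*136 = 160*136 = 21760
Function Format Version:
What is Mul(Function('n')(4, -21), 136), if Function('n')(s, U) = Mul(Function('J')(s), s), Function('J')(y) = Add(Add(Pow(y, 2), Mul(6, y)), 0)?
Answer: 21760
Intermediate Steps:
Function('J')(y) = Add(Pow(y, 2), Mul(6, y))
Function('n')(s, U) = Mul(Pow(s, 2), Add(6, s)) (Function('n')(s, U) = Mul(Mul(s, Add(6, s)), s) = Mul(Pow(s, 2), Add(6, s)))
Mul(Function('n')(4, -21), 136) = Mul(Mul(Pow(4, 2), Add(6, 4)), 136) = Mul(Mul(16, 10), 136) = Mul(160, 136) = 21760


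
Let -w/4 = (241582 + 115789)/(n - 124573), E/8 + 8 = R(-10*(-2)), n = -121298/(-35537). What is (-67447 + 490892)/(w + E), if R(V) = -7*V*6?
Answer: -1874518776553335/29980811097044 ≈ -62.524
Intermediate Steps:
n = 121298/35537 (n = -121298*(-1/35537) = 121298/35537 ≈ 3.4133)
R(V) = -42*V
E = -6784 (E = -64 + 8*(-(-420)*(-2)) = -64 + 8*(-42*20) = -64 + 8*(-840) = -64 - 6720 = -6784)
w = 50799572908/4426829403 (w = -4*(241582 + 115789)/(121298/35537 - 124573) = -1429484/(-4426829403/35537) = -1429484*(-35537)/4426829403 = -4*(-12699893227/4426829403) = 50799572908/4426829403 ≈ 11.475)
(-67447 + 490892)/(w + E) = (-67447 + 490892)/(50799572908/4426829403 - 6784) = 423445/(-29980811097044/4426829403) = 423445*(-4426829403/29980811097044) = -1874518776553335/29980811097044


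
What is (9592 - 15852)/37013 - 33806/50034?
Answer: -782237159/925954221 ≈ -0.84479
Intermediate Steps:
(9592 - 15852)/37013 - 33806/50034 = -6260*1/37013 - 33806*1/50034 = -6260/37013 - 16903/25017 = -782237159/925954221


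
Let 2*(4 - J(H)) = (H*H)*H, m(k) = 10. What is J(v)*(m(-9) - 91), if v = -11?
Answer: -108459/2 ≈ -54230.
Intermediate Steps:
J(H) = 4 - H³/2 (J(H) = 4 - H*H*H/2 = 4 - H²*H/2 = 4 - H³/2)
J(v)*(m(-9) - 91) = (4 - ½*(-11)³)*(10 - 91) = (4 - ½*(-1331))*(-81) = (4 + 1331/2)*(-81) = (1339/2)*(-81) = -108459/2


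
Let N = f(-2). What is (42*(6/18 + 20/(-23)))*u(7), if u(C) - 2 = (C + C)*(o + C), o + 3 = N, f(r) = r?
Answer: -15540/23 ≈ -675.65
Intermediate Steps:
N = -2
o = -5 (o = -3 - 2 = -5)
u(C) = 2 + 2*C*(-5 + C) (u(C) = 2 + (C + C)*(-5 + C) = 2 + (2*C)*(-5 + C) = 2 + 2*C*(-5 + C))
(42*(6/18 + 20/(-23)))*u(7) = (42*(6/18 + 20/(-23)))*(2 - 10*7 + 2*7**2) = (42*(6*(1/18) + 20*(-1/23)))*(2 - 70 + 2*49) = (42*(1/3 - 20/23))*(2 - 70 + 98) = (42*(-37/69))*30 = -518/23*30 = -15540/23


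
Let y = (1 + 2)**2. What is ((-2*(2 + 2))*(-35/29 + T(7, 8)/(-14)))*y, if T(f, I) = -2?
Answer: 15552/203 ≈ 76.611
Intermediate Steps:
y = 9 (y = 3**2 = 9)
((-2*(2 + 2))*(-35/29 + T(7, 8)/(-14)))*y = ((-2*(2 + 2))*(-35/29 - 2/(-14)))*9 = ((-2*4)*(-35*1/29 - 2*(-1/14)))*9 = -8*(-35/29 + 1/7)*9 = -8*(-216/203)*9 = (1728/203)*9 = 15552/203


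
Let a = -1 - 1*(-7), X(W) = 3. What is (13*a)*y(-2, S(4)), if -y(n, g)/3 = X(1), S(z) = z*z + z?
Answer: -702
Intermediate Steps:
S(z) = z + z**2 (S(z) = z**2 + z = z + z**2)
y(n, g) = -9 (y(n, g) = -3*3 = -9)
a = 6 (a = -1 + 7 = 6)
(13*a)*y(-2, S(4)) = (13*6)*(-9) = 78*(-9) = -702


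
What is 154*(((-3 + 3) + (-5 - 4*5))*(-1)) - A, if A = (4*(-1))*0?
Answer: 3850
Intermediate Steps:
A = 0 (A = -4*0 = 0)
154*(((-3 + 3) + (-5 - 4*5))*(-1)) - A = 154*(((-3 + 3) + (-5 - 4*5))*(-1)) - 1*0 = 154*((0 + (-5 - 20))*(-1)) + 0 = 154*((0 - 25)*(-1)) + 0 = 154*(-25*(-1)) + 0 = 154*25 + 0 = 3850 + 0 = 3850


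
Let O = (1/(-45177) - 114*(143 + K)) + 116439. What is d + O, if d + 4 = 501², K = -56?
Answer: 16151590685/45177 ≈ 3.5752e+5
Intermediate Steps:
d = 250997 (d = -4 + 501² = -4 + 251001 = 250997)
O = 4812299216/45177 (O = (1/(-45177) - 114*(143 - 56)) + 116439 = (-1/45177 - 114*87) + 116439 = (-1/45177 - 9918) + 116439 = -448065487/45177 + 116439 = 4812299216/45177 ≈ 1.0652e+5)
d + O = 250997 + 4812299216/45177 = 16151590685/45177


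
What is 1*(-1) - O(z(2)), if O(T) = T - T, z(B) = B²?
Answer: -1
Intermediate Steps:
O(T) = 0
1*(-1) - O(z(2)) = 1*(-1) - 1*0 = -1 + 0 = -1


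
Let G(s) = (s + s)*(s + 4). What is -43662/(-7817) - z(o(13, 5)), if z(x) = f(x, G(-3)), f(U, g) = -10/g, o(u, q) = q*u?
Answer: 91901/23451 ≈ 3.9189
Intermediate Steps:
G(s) = 2*s*(4 + s) (G(s) = (2*s)*(4 + s) = 2*s*(4 + s))
z(x) = 5/3 (z(x) = -10*(-1/(6*(4 - 3))) = -10/(2*(-3)*1) = -10/(-6) = -10*(-1/6) = 5/3)
-43662/(-7817) - z(o(13, 5)) = -43662/(-7817) - 1*5/3 = -43662*(-1/7817) - 5/3 = 43662/7817 - 5/3 = 91901/23451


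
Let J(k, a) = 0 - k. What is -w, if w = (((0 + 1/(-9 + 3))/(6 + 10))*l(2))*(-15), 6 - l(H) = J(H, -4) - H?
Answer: -25/16 ≈ -1.5625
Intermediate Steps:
J(k, a) = -k
l(H) = 6 + 2*H (l(H) = 6 - (-H - H) = 6 - (-2)*H = 6 + 2*H)
w = 25/16 (w = (((0 + 1/(-9 + 3))/(6 + 10))*(6 + 2*2))*(-15) = (((0 + 1/(-6))/16)*(6 + 4))*(-15) = (((0 - ⅙)*(1/16))*10)*(-15) = (-⅙*1/16*10)*(-15) = -1/96*10*(-15) = -5/48*(-15) = 25/16 ≈ 1.5625)
-w = -1*25/16 = -25/16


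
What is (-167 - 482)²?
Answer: 421201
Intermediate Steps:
(-167 - 482)² = (-649)² = 421201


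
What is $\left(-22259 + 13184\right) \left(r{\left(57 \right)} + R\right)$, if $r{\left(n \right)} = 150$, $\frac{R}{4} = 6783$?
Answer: $-247584150$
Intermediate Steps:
$R = 27132$ ($R = 4 \cdot 6783 = 27132$)
$\left(-22259 + 13184\right) \left(r{\left(57 \right)} + R\right) = \left(-22259 + 13184\right) \left(150 + 27132\right) = \left(-9075\right) 27282 = -247584150$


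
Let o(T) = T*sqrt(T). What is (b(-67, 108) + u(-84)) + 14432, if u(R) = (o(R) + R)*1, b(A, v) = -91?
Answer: 14257 - 168*I*sqrt(21) ≈ 14257.0 - 769.87*I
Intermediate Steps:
o(T) = T**(3/2)
u(R) = R + R**(3/2) (u(R) = (R**(3/2) + R)*1 = (R + R**(3/2))*1 = R + R**(3/2))
(b(-67, 108) + u(-84)) + 14432 = (-91 + (-84 + (-84)**(3/2))) + 14432 = (-91 + (-84 - 168*I*sqrt(21))) + 14432 = (-175 - 168*I*sqrt(21)) + 14432 = 14257 - 168*I*sqrt(21)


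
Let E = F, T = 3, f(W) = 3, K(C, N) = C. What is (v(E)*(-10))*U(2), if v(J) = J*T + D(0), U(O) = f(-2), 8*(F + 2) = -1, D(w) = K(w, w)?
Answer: 765/4 ≈ 191.25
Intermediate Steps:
D(w) = w
F = -17/8 (F = -2 + (⅛)*(-1) = -2 - ⅛ = -17/8 ≈ -2.1250)
E = -17/8 ≈ -2.1250
U(O) = 3
v(J) = 3*J (v(J) = J*3 + 0 = 3*J + 0 = 3*J)
(v(E)*(-10))*U(2) = ((3*(-17/8))*(-10))*3 = -51/8*(-10)*3 = (255/4)*3 = 765/4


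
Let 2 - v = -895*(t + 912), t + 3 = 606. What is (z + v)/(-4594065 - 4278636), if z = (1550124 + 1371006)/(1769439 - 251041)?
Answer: -1029419883038/6736145726499 ≈ -0.15282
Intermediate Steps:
t = 603 (t = -3 + 606 = 603)
v = 1355927 (v = 2 - (-895)*(603 + 912) = 2 - (-895)*1515 = 2 - 1*(-1355925) = 2 + 1355925 = 1355927)
z = 1460565/759199 (z = 2921130/1518398 = 2921130*(1/1518398) = 1460565/759199 ≈ 1.9238)
(z + v)/(-4594065 - 4278636) = (1460565/759199 + 1355927)/(-4594065 - 4278636) = (1029419883038/759199)/(-8872701) = (1029419883038/759199)*(-1/8872701) = -1029419883038/6736145726499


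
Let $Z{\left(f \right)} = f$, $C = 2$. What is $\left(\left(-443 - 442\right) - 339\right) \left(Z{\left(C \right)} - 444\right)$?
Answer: $541008$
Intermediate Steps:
$\left(\left(-443 - 442\right) - 339\right) \left(Z{\left(C \right)} - 444\right) = \left(\left(-443 - 442\right) - 339\right) \left(2 - 444\right) = \left(-885 - 339\right) \left(-442\right) = \left(-1224\right) \left(-442\right) = 541008$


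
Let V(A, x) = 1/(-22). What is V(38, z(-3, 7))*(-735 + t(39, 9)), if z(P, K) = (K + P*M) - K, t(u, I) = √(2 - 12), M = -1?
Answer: 735/22 - I*√10/22 ≈ 33.409 - 0.14374*I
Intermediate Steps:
t(u, I) = I*√10 (t(u, I) = √(-10) = I*√10)
z(P, K) = -P (z(P, K) = (K + P*(-1)) - K = (K - P) - K = -P)
V(A, x) = -1/22
V(38, z(-3, 7))*(-735 + t(39, 9)) = -(-735 + I*√10)/22 = 735/22 - I*√10/22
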